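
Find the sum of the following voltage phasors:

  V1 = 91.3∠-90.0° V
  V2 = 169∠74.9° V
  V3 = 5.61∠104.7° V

Step 1 — Convert each phasor to rectangular form:
  V1 = 91.3·(cos(-90.0°) + j·sin(-90.0°)) = 0 - j91.3 V
  V2 = 169·(cos(74.9°) + j·sin(74.9°)) = 44.03 + j163.2 V
  V3 = 5.61·(cos(104.7°) + j·sin(104.7°)) = -1.424 + j5.426 V
Step 2 — Sum components: V_total = 42.6 + j77.29 V.
Step 3 — Convert to polar: |V_total| = 88.25 V, ∠V_total = 61.1°.

V_total = 88.25∠61.1° V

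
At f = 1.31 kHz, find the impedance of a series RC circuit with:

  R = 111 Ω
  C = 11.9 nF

Step 1 — Angular frequency: ω = 2π·f = 2π·1310 = 8231 rad/s.
Step 2 — Component impedances:
  R: Z = R = 111 Ω
  C: Z = 1/(jωC) = -j/(ω·C) = 0 - j1.021e+04 Ω
Step 3 — Series combination: Z_total = R + C = 111 - j1.021e+04 Ω = 1.021e+04∠-89.4° Ω.

Z = 111 - j1.021e+04 Ω = 1.021e+04∠-89.4° Ω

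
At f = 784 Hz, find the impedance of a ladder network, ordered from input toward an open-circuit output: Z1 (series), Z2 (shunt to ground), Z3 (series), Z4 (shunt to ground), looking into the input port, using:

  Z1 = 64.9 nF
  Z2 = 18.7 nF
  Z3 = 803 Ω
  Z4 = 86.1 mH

Step 1 — Angular frequency: ω = 2π·f = 2π·784 = 4926 rad/s.
Step 2 — Component impedances:
  Z1: Z = 1/(jωC) = -j/(ω·C) = 0 - j3128 Ω
  Z2: Z = 1/(jωC) = -j/(ω·C) = 0 - j1.086e+04 Ω
  Z3: Z = R = 803 Ω
  Z4: Z = jωL = j·4926·0.0861 = 0 + j424.1 Ω
Step 3 — Ladder network (open output): work backward from the far end, alternating series and parallel combinations. Z_in = 864.5 - j2753 Ω = 2886∠-72.6° Ω.

Z = 864.5 - j2753 Ω = 2886∠-72.6° Ω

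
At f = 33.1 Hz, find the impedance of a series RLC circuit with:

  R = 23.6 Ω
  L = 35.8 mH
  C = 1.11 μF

Step 1 — Angular frequency: ω = 2π·f = 2π·33.1 = 208 rad/s.
Step 2 — Component impedances:
  R: Z = R = 23.6 Ω
  L: Z = jωL = j·208·0.0358 = 0 + j7.445 Ω
  C: Z = 1/(jωC) = -j/(ω·C) = 0 - j4332 Ω
Step 3 — Series combination: Z_total = R + L + C = 23.6 - j4324 Ω = 4324∠-89.7° Ω.

Z = 23.6 - j4324 Ω = 4324∠-89.7° Ω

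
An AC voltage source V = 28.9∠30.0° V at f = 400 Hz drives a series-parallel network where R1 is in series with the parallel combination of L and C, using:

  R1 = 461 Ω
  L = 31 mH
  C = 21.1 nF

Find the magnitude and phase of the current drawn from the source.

Step 1 — Angular frequency: ω = 2π·f = 2π·400 = 2513 rad/s.
Step 2 — Component impedances:
  R1: Z = R = 461 Ω
  L: Z = jωL = j·2513·0.031 = 0 + j77.91 Ω
  C: Z = 1/(jωC) = -j/(ω·C) = 0 - j1.886e+04 Ω
Step 3 — Parallel branch: L || C = 1/(1/L + 1/C) = 0 + j78.23 Ω.
Step 4 — Series with R1: Z_total = R1 + (L || C) = 461 + j78.23 Ω = 467.6∠9.6° Ω.
Step 5 — Source phasor: V = 28.9∠30.0° V = 25.03 + j14.45 V.
Step 6 — Ohm's law: I = V / Z_total = (25.03 + j14.45) / (461 + j78.23) = 0.05794 + j0.02151 A.
Step 7 — Convert to polar: |I| = 0.06181 A, ∠I = 20.4°.

I = 0.06181∠20.4° A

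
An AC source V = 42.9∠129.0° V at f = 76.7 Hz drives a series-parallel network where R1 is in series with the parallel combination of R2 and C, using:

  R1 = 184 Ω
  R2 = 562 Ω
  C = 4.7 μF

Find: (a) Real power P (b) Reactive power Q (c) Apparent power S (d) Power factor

Step 1 — Angular frequency: ω = 2π·f = 2π·76.7 = 481.9 rad/s.
Step 2 — Component impedances:
  R1: Z = R = 184 Ω
  R2: Z = R = 562 Ω
  C: Z = 1/(jωC) = -j/(ω·C) = 0 - j441.5 Ω
Step 3 — Parallel branch: R2 || C = 1/(1/R2 + 1/C) = 214.5 - j273 Ω.
Step 4 — Series with R1: Z_total = R1 + (R2 || C) = 398.5 - j273 Ω = 483∠-34.4° Ω.
Step 5 — Source phasor: V = 42.9∠129.0° V = -27 + j33.34 V.
Step 6 — Current: I = V / Z = -0.08512 + j0.02535 A = 0.08881∠163.4° A.
Step 7 — Complex power: S = V·I* = 3.143 - j2.154 VA.
Step 8 — Real power: P = Re(S) = 3.143 W.
Step 9 — Reactive power: Q = Im(S) = -2.154 VAR.
Step 10 — Apparent power: |S| = 3.81 VA.
Step 11 — Power factor: PF = P/|S| = 0.8249 (leading).

(a) P = 3.143 W  (b) Q = -2.154 VAR  (c) S = 3.81 VA  (d) PF = 0.8249 (leading)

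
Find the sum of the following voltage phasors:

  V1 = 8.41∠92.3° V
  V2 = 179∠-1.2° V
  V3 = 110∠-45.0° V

Step 1 — Convert each phasor to rectangular form:
  V1 = 8.41·(cos(92.3°) + j·sin(92.3°)) = -0.3375 + j8.403 V
  V2 = 179·(cos(-1.2°) + j·sin(-1.2°)) = 179 - j3.749 V
  V3 = 110·(cos(-45.0°) + j·sin(-45.0°)) = 77.78 - j77.78 V
Step 2 — Sum components: V_total = 256.4 - j73.13 V.
Step 3 — Convert to polar: |V_total| = 266.6 V, ∠V_total = -15.9°.

V_total = 266.6∠-15.9° V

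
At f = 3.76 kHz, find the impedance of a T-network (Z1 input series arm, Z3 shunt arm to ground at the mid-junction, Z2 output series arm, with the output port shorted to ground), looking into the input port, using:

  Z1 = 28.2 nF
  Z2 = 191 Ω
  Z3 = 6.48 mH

Step 1 — Angular frequency: ω = 2π·f = 2π·3760 = 2.362e+04 rad/s.
Step 2 — Component impedances:
  Z1: Z = 1/(jωC) = -j/(ω·C) = 0 - j1501 Ω
  Z2: Z = R = 191 Ω
  Z3: Z = jωL = j·2.362e+04·0.00648 = 0 + j153.1 Ω
Step 3 — With the output port shorted to ground, the output series arm Z2 runs from the junction to ground; the shunt arm Z3 also runs from the junction to ground. They appear in parallel: Z3 || Z2 = 74.71 + j93.21 Ω.
Step 4 — Series with input arm Z1: Z_in = Z1 + (Z3 || Z2) = 74.71 - j1408 Ω = 1410∠-87.0° Ω.

Z = 74.71 - j1408 Ω = 1410∠-87.0° Ω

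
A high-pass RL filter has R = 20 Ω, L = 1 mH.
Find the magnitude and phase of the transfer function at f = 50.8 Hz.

Step 1 — Angular frequency: ω = 2π·50.8 = 319.2 rad/s.
Step 2 — Transfer function: H(jω) = jωL/(R + jωL).
Step 3 — Numerator jωL = j·0.3192; denominator R + jωL = 20 + j0.3192.
Step 4 — H = 0.0002546 + j0.01596.
Step 5 — Magnitude: |H| = 0.01596 (-35.9 dB); phase: φ = 89.1°.

|H| = 0.01596 (-35.9 dB), φ = 89.1°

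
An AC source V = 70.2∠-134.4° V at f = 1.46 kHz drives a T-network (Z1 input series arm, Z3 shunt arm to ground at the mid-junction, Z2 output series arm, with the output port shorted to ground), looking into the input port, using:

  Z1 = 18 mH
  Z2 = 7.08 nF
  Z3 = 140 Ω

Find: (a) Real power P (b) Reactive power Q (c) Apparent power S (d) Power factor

Step 1 — Angular frequency: ω = 2π·f = 2π·1460 = 9173 rad/s.
Step 2 — Component impedances:
  Z1: Z = jωL = j·9173·0.018 = 0 + j165.1 Ω
  Z2: Z = 1/(jωC) = -j/(ω·C) = 0 - j1.54e+04 Ω
  Z3: Z = R = 140 Ω
Step 3 — With the output port shorted to ground, the output series arm Z2 runs from the junction to ground; the shunt arm Z3 also runs from the junction to ground. They appear in parallel: Z3 || Z2 = 140 - j1.273 Ω.
Step 4 — Series with input arm Z1: Z_in = Z1 + (Z3 || Z2) = 140 + j163.8 Ω = 215.5∠49.5° Ω.
Step 5 — Source phasor: V = 70.2∠-134.4° V = -49.12 - j50.16 V.
Step 6 — Current: I = V / Z = -0.325 + j0.0221 A = 0.3257∠176.1° A.
Step 7 — Complex power: S = V·I* = 14.85 + j17.39 VA.
Step 8 — Real power: P = Re(S) = 14.85 W.
Step 9 — Reactive power: Q = Im(S) = 17.39 VAR.
Step 10 — Apparent power: |S| = 22.87 VA.
Step 11 — Power factor: PF = P/|S| = 0.6496 (lagging).

(a) P = 14.85 W  (b) Q = 17.39 VAR  (c) S = 22.87 VA  (d) PF = 0.6496 (lagging)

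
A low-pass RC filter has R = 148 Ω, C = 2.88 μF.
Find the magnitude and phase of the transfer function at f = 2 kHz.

Step 1 — Angular frequency: ω = 2π·2000 = 1.257e+04 rad/s.
Step 2 — Transfer function: H(jω) = 1/(1 + jωRC).
Step 3 — Denominator: 1 + jωRC = 1 + j·1.257e+04·148·2.88e-06 = 1 + j5.356.
Step 4 — H = 0.03368 - j0.1804.
Step 5 — Magnitude: |H| = 0.1835 (-14.7 dB); phase: φ = -79.4°.

|H| = 0.1835 (-14.7 dB), φ = -79.4°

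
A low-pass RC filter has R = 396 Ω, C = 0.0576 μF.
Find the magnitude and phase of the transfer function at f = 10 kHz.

Step 1 — Angular frequency: ω = 2π·1e+04 = 6.283e+04 rad/s.
Step 2 — Transfer function: H(jω) = 1/(1 + jωRC).
Step 3 — Denominator: 1 + jωRC = 1 + j·6.283e+04·396·5.76e-08 = 1 + j1.433.
Step 4 — H = 0.3274 - j0.4693.
Step 5 — Magnitude: |H| = 0.5722 (-4.8 dB); phase: φ = -55.1°.

|H| = 0.5722 (-4.8 dB), φ = -55.1°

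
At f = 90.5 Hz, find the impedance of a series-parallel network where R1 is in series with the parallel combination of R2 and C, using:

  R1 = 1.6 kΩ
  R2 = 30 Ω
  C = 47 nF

Step 1 — Angular frequency: ω = 2π·f = 2π·90.5 = 568.6 rad/s.
Step 2 — Component impedances:
  R1: Z = R = 1600 Ω
  R2: Z = R = 30 Ω
  C: Z = 1/(jωC) = -j/(ω·C) = 0 - j3.742e+04 Ω
Step 3 — Parallel branch: R2 || C = 1/(1/R2 + 1/C) = 30 - j0.02405 Ω.
Step 4 — Series with R1: Z_total = R1 + (R2 || C) = 1630 - j0.02405 Ω = 1630∠-0.0° Ω.

Z = 1630 - j0.02405 Ω = 1630∠-0.0° Ω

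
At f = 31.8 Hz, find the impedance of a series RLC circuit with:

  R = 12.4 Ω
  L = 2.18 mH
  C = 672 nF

Step 1 — Angular frequency: ω = 2π·f = 2π·31.8 = 199.8 rad/s.
Step 2 — Component impedances:
  R: Z = R = 12.4 Ω
  L: Z = jωL = j·199.8·0.00218 = 0 + j0.4356 Ω
  C: Z = 1/(jωC) = -j/(ω·C) = 0 - j7448 Ω
Step 3 — Series combination: Z_total = R + L + C = 12.4 - j7447 Ω = 7447∠-89.9° Ω.

Z = 12.4 - j7447 Ω = 7447∠-89.9° Ω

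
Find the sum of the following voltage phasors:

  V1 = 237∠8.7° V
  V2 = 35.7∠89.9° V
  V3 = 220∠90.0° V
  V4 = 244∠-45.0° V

Step 1 — Convert each phasor to rectangular form:
  V1 = 237·(cos(8.7°) + j·sin(8.7°)) = 234.3 + j35.85 V
  V2 = 35.7·(cos(89.9°) + j·sin(89.9°)) = 0.06231 + j35.7 V
  V3 = 220·(cos(90.0°) + j·sin(90.0°)) = 0 + j220 V
  V4 = 244·(cos(-45.0°) + j·sin(-45.0°)) = 172.5 - j172.5 V
Step 2 — Sum components: V_total = 406.9 + j119 V.
Step 3 — Convert to polar: |V_total| = 423.9 V, ∠V_total = 16.3°.

V_total = 423.9∠16.3° V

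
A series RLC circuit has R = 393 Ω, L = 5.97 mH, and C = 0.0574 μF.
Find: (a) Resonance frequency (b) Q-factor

Step 1 — Resonance condition Im(Z)=0 gives ω₀ = 1/√(LC).
Step 2 — ω₀ = 1/√(0.00597·5.74e-08) = 5.402e+04 rad/s.
Step 3 — f₀ = ω₀/(2π) = 8598 Hz.
Step 4 — Series Q: Q = ω₀L/R = 5.402e+04·0.00597/393 = 0.8206.

(a) f₀ = 8598 Hz  (b) Q = 0.8206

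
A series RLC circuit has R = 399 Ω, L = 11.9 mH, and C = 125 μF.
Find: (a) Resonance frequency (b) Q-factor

Step 1 — Resonance condition Im(Z)=0 gives ω₀ = 1/√(LC).
Step 2 — ω₀ = 1/√(0.0119·0.000125) = 819.9 rad/s.
Step 3 — f₀ = ω₀/(2π) = 130.5 Hz.
Step 4 — Series Q: Q = ω₀L/R = 819.9·0.0119/399 = 0.02445.

(a) f₀ = 130.5 Hz  (b) Q = 0.02445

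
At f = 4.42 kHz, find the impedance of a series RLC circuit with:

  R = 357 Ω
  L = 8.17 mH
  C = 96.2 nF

Step 1 — Angular frequency: ω = 2π·f = 2π·4420 = 2.777e+04 rad/s.
Step 2 — Component impedances:
  R: Z = R = 357 Ω
  L: Z = jωL = j·2.777e+04·0.00817 = 0 + j226.9 Ω
  C: Z = 1/(jωC) = -j/(ω·C) = 0 - j374.3 Ω
Step 3 — Series combination: Z_total = R + L + C = 357 - j147.4 Ω = 386.2∠-22.4° Ω.

Z = 357 - j147.4 Ω = 386.2∠-22.4° Ω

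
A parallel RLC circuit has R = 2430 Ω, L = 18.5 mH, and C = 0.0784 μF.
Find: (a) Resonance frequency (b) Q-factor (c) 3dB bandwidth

Step 1 — Resonance: ω₀ = 1/√(LC) = 1/√(0.0185·7.84e-08) = 2.626e+04 rad/s.
Step 2 — f₀ = ω₀/(2π) = 4179 Hz.
Step 3 — Parallel Q: Q = R/(ω₀L) = 2430/(2.626e+04·0.0185) = 5.002.
Step 4 — Bandwidth: Δω = ω₀/Q = 5249 rad/s; BW = Δω/(2π) = 835.4 Hz.

(a) f₀ = 4179 Hz  (b) Q = 5.002  (c) BW = 835.4 Hz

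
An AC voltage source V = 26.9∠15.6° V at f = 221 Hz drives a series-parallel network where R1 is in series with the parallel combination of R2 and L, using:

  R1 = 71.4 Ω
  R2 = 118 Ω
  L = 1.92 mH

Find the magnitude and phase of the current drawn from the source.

Step 1 — Angular frequency: ω = 2π·f = 2π·221 = 1389 rad/s.
Step 2 — Component impedances:
  R1: Z = R = 71.4 Ω
  R2: Z = R = 118 Ω
  L: Z = jωL = j·1389·0.00192 = 0 + j2.666 Ω
Step 3 — Parallel branch: R2 || L = 1/(1/R2 + 1/L) = 0.06021 + j2.665 Ω.
Step 4 — Series with R1: Z_total = R1 + (R2 || L) = 71.46 + j2.665 Ω = 71.51∠2.1° Ω.
Step 5 — Source phasor: V = 26.9∠15.6° V = 25.91 + j7.234 V.
Step 6 — Ohm's law: I = V / Z_total = (25.91 + j7.234) / (71.46 + j2.665) = 0.3658 + j0.08759 A.
Step 7 — Convert to polar: |I| = 0.3762 A, ∠I = 13.5°.

I = 0.3762∠13.5° A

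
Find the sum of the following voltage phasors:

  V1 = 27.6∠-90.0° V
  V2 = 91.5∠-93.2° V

Step 1 — Convert each phasor to rectangular form:
  V1 = 27.6·(cos(-90.0°) + j·sin(-90.0°)) = 0 - j27.6 V
  V2 = 91.5·(cos(-93.2°) + j·sin(-93.2°)) = -5.108 - j91.36 V
Step 2 — Sum components: V_total = -5.108 - j119 V.
Step 3 — Convert to polar: |V_total| = 119.1 V, ∠V_total = -92.5°.

V_total = 119.1∠-92.5° V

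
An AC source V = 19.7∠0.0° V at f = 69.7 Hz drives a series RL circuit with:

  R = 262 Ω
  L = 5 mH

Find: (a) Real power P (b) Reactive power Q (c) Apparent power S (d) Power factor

Step 1 — Angular frequency: ω = 2π·f = 2π·69.7 = 437.9 rad/s.
Step 2 — Component impedances:
  R: Z = R = 262 Ω
  L: Z = jωL = j·437.9·0.005 = 0 + j2.19 Ω
Step 3 — Series combination: Z_total = R + L = 262 + j2.19 Ω = 262∠0.5° Ω.
Step 4 — Source phasor: V = 19.7∠0.0° V = 19.7 V.
Step 5 — Current: I = V / Z = 0.07519 - j0.0006284 A = 0.07519∠-0.5° A.
Step 6 — Complex power: S = V·I* = 1.481 + j0.01238 VA.
Step 7 — Real power: P = Re(S) = 1.481 W.
Step 8 — Reactive power: Q = Im(S) = 0.01238 VAR.
Step 9 — Apparent power: |S| = 1.481 VA.
Step 10 — Power factor: PF = P/|S| = 1 (lagging).

(a) P = 1.481 W  (b) Q = 0.01238 VAR  (c) S = 1.481 VA  (d) PF = 1 (lagging)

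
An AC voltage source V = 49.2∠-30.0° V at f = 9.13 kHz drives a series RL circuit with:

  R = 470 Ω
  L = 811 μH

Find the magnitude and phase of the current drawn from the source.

Step 1 — Angular frequency: ω = 2π·f = 2π·9130 = 5.737e+04 rad/s.
Step 2 — Component impedances:
  R: Z = R = 470 Ω
  L: Z = jωL = j·5.737e+04·0.000811 = 0 + j46.52 Ω
Step 3 — Series combination: Z_total = R + L = 470 + j46.52 Ω = 472.3∠5.7° Ω.
Step 4 — Source phasor: V = 49.2∠-30.0° V = 42.61 - j24.6 V.
Step 5 — Ohm's law: I = V / Z_total = (42.61 - j24.6) / (470 + j46.52) = 0.08465 - j0.06072 A.
Step 6 — Convert to polar: |I| = 0.1042 A, ∠I = -35.7°.

I = 0.1042∠-35.7° A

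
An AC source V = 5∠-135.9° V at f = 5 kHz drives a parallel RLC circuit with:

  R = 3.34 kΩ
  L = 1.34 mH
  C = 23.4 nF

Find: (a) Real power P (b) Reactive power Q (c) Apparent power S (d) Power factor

Step 1 — Angular frequency: ω = 2π·f = 2π·5000 = 3.142e+04 rad/s.
Step 2 — Component impedances:
  R: Z = R = 3340 Ω
  L: Z = jωL = j·3.142e+04·0.00134 = 0 + j42.1 Ω
  C: Z = 1/(jωC) = -j/(ω·C) = 0 - j1360 Ω
Step 3 — Parallel combination: 1/Z_total = 1/R + 1/L + 1/C; Z_total = 0.5649 + j43.43 Ω = 43.44∠89.3° Ω.
Step 4 — Source phasor: V = 5∠-135.9° V = -3.591 - j3.48 V.
Step 5 — Current: I = V / Z = -0.08117 + j0.08161 A = 0.1151∠134.8° A.
Step 6 — Complex power: S = V·I* = 0.007485 + j0.5755 VA.
Step 7 — Real power: P = Re(S) = 0.007485 W.
Step 8 — Reactive power: Q = Im(S) = 0.5755 VAR.
Step 9 — Apparent power: |S| = 0.5755 VA.
Step 10 — Power factor: PF = P/|S| = 0.01301 (lagging).

(a) P = 0.007485 W  (b) Q = 0.5755 VAR  (c) S = 0.5755 VA  (d) PF = 0.01301 (lagging)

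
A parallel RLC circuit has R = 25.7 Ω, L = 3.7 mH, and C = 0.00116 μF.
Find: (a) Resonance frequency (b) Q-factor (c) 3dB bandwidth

Step 1 — Resonance: ω₀ = 1/√(LC) = 1/√(0.0037·1.16e-09) = 4.827e+05 rad/s.
Step 2 — f₀ = ω₀/(2π) = 7.682e+04 Hz.
Step 3 — Parallel Q: Q = R/(ω₀L) = 25.7/(4.827e+05·0.0037) = 0.01439.
Step 4 — Bandwidth: Δω = ω₀/Q = 3.354e+07 rad/s; BW = Δω/(2π) = 5.339e+06 Hz.

(a) f₀ = 7.682e+04 Hz  (b) Q = 0.01439  (c) BW = 5.339e+06 Hz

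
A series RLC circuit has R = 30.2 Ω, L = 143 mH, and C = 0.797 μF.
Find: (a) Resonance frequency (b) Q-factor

Step 1 — Resonance condition Im(Z)=0 gives ω₀ = 1/√(LC).
Step 2 — ω₀ = 1/√(0.143·7.97e-07) = 2962 rad/s.
Step 3 — f₀ = ω₀/(2π) = 471.4 Hz.
Step 4 — Series Q: Q = ω₀L/R = 2962·0.143/30.2 = 14.03.

(a) f₀ = 471.4 Hz  (b) Q = 14.03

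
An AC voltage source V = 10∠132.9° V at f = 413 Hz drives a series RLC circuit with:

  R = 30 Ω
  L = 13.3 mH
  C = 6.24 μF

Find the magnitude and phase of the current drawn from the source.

Step 1 — Angular frequency: ω = 2π·f = 2π·413 = 2595 rad/s.
Step 2 — Component impedances:
  R: Z = R = 30 Ω
  L: Z = jωL = j·2595·0.0133 = 0 + j34.51 Ω
  C: Z = 1/(jωC) = -j/(ω·C) = 0 - j61.76 Ω
Step 3 — Series combination: Z_total = R + L + C = 30 - j27.24 Ω = 40.52∠-42.2° Ω.
Step 4 — Source phasor: V = 10∠132.9° V = -6.807 + j7.325 V.
Step 5 — Ohm's law: I = V / Z_total = (-6.807 + j7.325) / (30 - j27.24) = -0.2459 + j0.02089 A.
Step 6 — Convert to polar: |I| = 0.2468 A, ∠I = 175.1°.

I = 0.2468∠175.1° A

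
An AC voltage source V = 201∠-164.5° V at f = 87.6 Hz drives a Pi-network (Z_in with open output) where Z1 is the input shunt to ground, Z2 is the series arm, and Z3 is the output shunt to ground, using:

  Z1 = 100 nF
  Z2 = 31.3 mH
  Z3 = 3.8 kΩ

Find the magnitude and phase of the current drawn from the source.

Step 1 — Angular frequency: ω = 2π·f = 2π·87.6 = 550.4 rad/s.
Step 2 — Component impedances:
  Z1: Z = 1/(jωC) = -j/(ω·C) = 0 - j1.817e+04 Ω
  Z2: Z = jωL = j·550.4·0.0313 = 0 + j17.23 Ω
  Z3: Z = R = 3800 Ω
Step 3 — With open output, the series arm Z2 and the output shunt Z3 appear in series to ground: Z2 + Z3 = 3800 + j17.23 Ω.
Step 4 — Parallel with input shunt Z1: Z_in = Z1 || (Z2 + Z3) = 3647 - j746.3 Ω = 3723∠-11.6° Ω.
Step 5 — Source phasor: V = 201∠-164.5° V = -193.7 - j53.71 V.
Step 6 — Ohm's law: I = V / Z_total = (-193.7 - j53.71) / (3647 - j746.3) = -0.04808 - j0.02456 A.
Step 7 — Convert to polar: |I| = 0.05399 A, ∠I = -152.9°.

I = 0.05399∠-152.9° A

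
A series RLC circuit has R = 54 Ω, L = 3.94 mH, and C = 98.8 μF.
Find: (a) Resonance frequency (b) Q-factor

Step 1 — Resonance condition Im(Z)=0 gives ω₀ = 1/√(LC).
Step 2 — ω₀ = 1/√(0.00394·9.88e-05) = 1603 rad/s.
Step 3 — f₀ = ω₀/(2π) = 255.1 Hz.
Step 4 — Series Q: Q = ω₀L/R = 1603·0.00394/54 = 0.1169.

(a) f₀ = 255.1 Hz  (b) Q = 0.1169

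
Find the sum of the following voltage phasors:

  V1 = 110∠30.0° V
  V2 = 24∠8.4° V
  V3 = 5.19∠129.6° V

Step 1 — Convert each phasor to rectangular form:
  V1 = 110·(cos(30.0°) + j·sin(30.0°)) = 95.26 + j55 V
  V2 = 24·(cos(8.4°) + j·sin(8.4°)) = 23.74 + j3.506 V
  V3 = 5.19·(cos(129.6°) + j·sin(129.6°)) = -3.308 + j3.999 V
Step 2 — Sum components: V_total = 115.7 + j62.5 V.
Step 3 — Convert to polar: |V_total| = 131.5 V, ∠V_total = 28.4°.

V_total = 131.5∠28.4° V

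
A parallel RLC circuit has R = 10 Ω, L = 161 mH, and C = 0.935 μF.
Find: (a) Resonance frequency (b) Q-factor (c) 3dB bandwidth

Step 1 — Resonance: ω₀ = 1/√(LC) = 1/√(0.161·9.35e-07) = 2577 rad/s.
Step 2 — f₀ = ω₀/(2π) = 410.2 Hz.
Step 3 — Parallel Q: Q = R/(ω₀L) = 10/(2577·0.161) = 0.0241.
Step 4 — Bandwidth: Δω = ω₀/Q = 1.07e+05 rad/s; BW = Δω/(2π) = 1.702e+04 Hz.

(a) f₀ = 410.2 Hz  (b) Q = 0.0241  (c) BW = 1.702e+04 Hz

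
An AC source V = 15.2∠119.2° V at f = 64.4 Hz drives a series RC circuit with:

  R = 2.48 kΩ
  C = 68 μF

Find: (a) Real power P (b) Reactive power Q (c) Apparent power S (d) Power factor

Step 1 — Angular frequency: ω = 2π·f = 2π·64.4 = 404.6 rad/s.
Step 2 — Component impedances:
  R: Z = R = 2480 Ω
  C: Z = 1/(jωC) = -j/(ω·C) = 0 - j36.34 Ω
Step 3 — Series combination: Z_total = R + C = 2480 - j36.34 Ω = 2480∠-0.8° Ω.
Step 4 — Source phasor: V = 15.2∠119.2° V = -7.415 + j13.27 V.
Step 5 — Current: I = V / Z = -0.003068 + j0.005305 A = 0.006128∠120.0° A.
Step 6 — Complex power: S = V·I* = 0.09314 - j0.001365 VA.
Step 7 — Real power: P = Re(S) = 0.09314 W.
Step 8 — Reactive power: Q = Im(S) = -0.001365 VAR.
Step 9 — Apparent power: |S| = 0.09315 VA.
Step 10 — Power factor: PF = P/|S| = 0.9999 (leading).

(a) P = 0.09314 W  (b) Q = -0.001365 VAR  (c) S = 0.09315 VA  (d) PF = 0.9999 (leading)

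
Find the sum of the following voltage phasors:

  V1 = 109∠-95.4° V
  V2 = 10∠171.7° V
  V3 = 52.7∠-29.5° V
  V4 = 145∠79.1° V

Step 1 — Convert each phasor to rectangular form:
  V1 = 109·(cos(-95.4°) + j·sin(-95.4°)) = -10.26 - j108.5 V
  V2 = 10·(cos(171.7°) + j·sin(171.7°)) = -9.895 + j1.444 V
  V3 = 52.7·(cos(-29.5°) + j·sin(-29.5°)) = 45.87 - j25.95 V
  V4 = 145·(cos(79.1°) + j·sin(79.1°)) = 27.42 + j142.4 V
Step 2 — Sum components: V_total = 53.13 + j9.361 V.
Step 3 — Convert to polar: |V_total| = 53.95 V, ∠V_total = 10.0°.

V_total = 53.95∠10.0° V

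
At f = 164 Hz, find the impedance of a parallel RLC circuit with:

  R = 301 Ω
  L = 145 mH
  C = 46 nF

Step 1 — Angular frequency: ω = 2π·f = 2π·164 = 1030 rad/s.
Step 2 — Component impedances:
  R: Z = R = 301 Ω
  L: Z = jωL = j·1030·0.145 = 0 + j149.4 Ω
  C: Z = 1/(jωC) = -j/(ω·C) = 0 - j2.11e+04 Ω
Step 3 — Parallel combination: 1/Z_total = 1/R + 1/L + 1/C; Z_total = 60.19 + j120.4 Ω = 134.6∠63.4° Ω.

Z = 60.19 + j120.4 Ω = 134.6∠63.4° Ω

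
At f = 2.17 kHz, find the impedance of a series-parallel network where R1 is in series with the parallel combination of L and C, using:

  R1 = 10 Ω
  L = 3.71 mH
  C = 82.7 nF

Step 1 — Angular frequency: ω = 2π·f = 2π·2170 = 1.363e+04 rad/s.
Step 2 — Component impedances:
  R1: Z = R = 10 Ω
  L: Z = jωL = j·1.363e+04·0.00371 = 0 + j50.58 Ω
  C: Z = 1/(jωC) = -j/(ω·C) = 0 - j886.9 Ω
Step 3 — Parallel branch: L || C = 1/(1/L + 1/C) = 0 + j53.64 Ω.
Step 4 — Series with R1: Z_total = R1 + (L || C) = 10 + j53.64 Ω = 54.57∠79.4° Ω.

Z = 10 + j53.64 Ω = 54.57∠79.4° Ω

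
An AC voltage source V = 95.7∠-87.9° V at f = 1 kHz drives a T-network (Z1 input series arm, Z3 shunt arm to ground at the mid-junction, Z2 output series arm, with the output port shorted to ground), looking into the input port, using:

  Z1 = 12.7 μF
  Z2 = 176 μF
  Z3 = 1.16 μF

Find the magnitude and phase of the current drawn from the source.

Step 1 — Angular frequency: ω = 2π·f = 2π·1000 = 6283 rad/s.
Step 2 — Component impedances:
  Z1: Z = 1/(jωC) = -j/(ω·C) = 0 - j12.53 Ω
  Z2: Z = 1/(jωC) = -j/(ω·C) = 0 - j0.9043 Ω
  Z3: Z = 1/(jωC) = -j/(ω·C) = 0 - j137.2 Ω
Step 3 — With the output port shorted to ground, the output series arm Z2 runs from the junction to ground; the shunt arm Z3 also runs from the junction to ground. They appear in parallel: Z3 || Z2 = 0 - j0.8984 Ω.
Step 4 — Series with input arm Z1: Z_in = Z1 + (Z3 || Z2) = 0 - j13.43 Ω = 13.43∠-90.0° Ω.
Step 5 — Source phasor: V = 95.7∠-87.9° V = 3.507 - j95.64 V.
Step 6 — Ohm's law: I = V / Z_total = (3.507 - j95.64) / (0 - j13.43) = 7.121 + j0.2611 A.
Step 7 — Convert to polar: |I| = 7.126 A, ∠I = 2.1°.

I = 7.126∠2.1° A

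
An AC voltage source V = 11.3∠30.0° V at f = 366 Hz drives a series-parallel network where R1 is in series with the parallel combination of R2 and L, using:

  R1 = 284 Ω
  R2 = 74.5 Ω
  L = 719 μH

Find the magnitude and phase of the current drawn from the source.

Step 1 — Angular frequency: ω = 2π·f = 2π·366 = 2300 rad/s.
Step 2 — Component impedances:
  R1: Z = R = 284 Ω
  R2: Z = R = 74.5 Ω
  L: Z = jωL = j·2300·0.000719 = 0 + j1.653 Ω
Step 3 — Parallel branch: R2 || L = 1/(1/R2 + 1/L) = 0.03668 + j1.653 Ω.
Step 4 — Series with R1: Z_total = R1 + (R2 || L) = 284 + j1.653 Ω = 284∠0.3° Ω.
Step 5 — Source phasor: V = 11.3∠30.0° V = 9.786 + j5.65 V.
Step 6 — Ohm's law: I = V / Z_total = (9.786 + j5.65) / (284 + j1.653) = 0.03457 + j0.01969 A.
Step 7 — Convert to polar: |I| = 0.03978 A, ∠I = 29.7°.

I = 0.03978∠29.7° A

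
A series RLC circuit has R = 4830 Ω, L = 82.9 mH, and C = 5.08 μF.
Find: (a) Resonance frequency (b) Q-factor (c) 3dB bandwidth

Step 1 — Resonance: ω₀ = 1/√(LC) = 1/√(0.0829·5.08e-06) = 1541 rad/s.
Step 2 — f₀ = ω₀/(2π) = 245.3 Hz.
Step 3 — Series Q: Q = ω₀L/R = 1541·0.0829/4830 = 0.02645.
Step 4 — Bandwidth: Δω = ω₀/Q = 5.826e+04 rad/s; BW = Δω/(2π) = 9273 Hz.

(a) f₀ = 245.3 Hz  (b) Q = 0.02645  (c) BW = 9273 Hz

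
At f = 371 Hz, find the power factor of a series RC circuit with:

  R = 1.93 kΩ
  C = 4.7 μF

Step 1 — Angular frequency: ω = 2π·f = 2π·371 = 2331 rad/s.
Step 2 — Component impedances:
  R: Z = R = 1930 Ω
  C: Z = 1/(jωC) = -j/(ω·C) = 0 - j91.27 Ω
Step 3 — Series combination: Z_total = R + C = 1930 - j91.27 Ω = 1932∠-2.7° Ω.
Step 4 — Power factor: PF = cos(φ) = Re(Z)/|Z| = 1930/1932.2 = 0.9989.
Step 5 — Type: Im(Z) = -91.27 ⇒ leading (phase φ = -2.7°).

PF = 0.9989 (leading, φ = -2.7°)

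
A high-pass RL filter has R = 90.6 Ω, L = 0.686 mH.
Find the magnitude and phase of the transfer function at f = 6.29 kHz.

Step 1 — Angular frequency: ω = 2π·6290 = 3.952e+04 rad/s.
Step 2 — Transfer function: H(jω) = jωL/(R + jωL).
Step 3 — Numerator jωL = j·27.11; denominator R + jωL = 90.6 + j27.11.
Step 4 — H = 0.08219 + j0.2747.
Step 5 — Magnitude: |H| = 0.2867 (-10.9 dB); phase: φ = 73.3°.

|H| = 0.2867 (-10.9 dB), φ = 73.3°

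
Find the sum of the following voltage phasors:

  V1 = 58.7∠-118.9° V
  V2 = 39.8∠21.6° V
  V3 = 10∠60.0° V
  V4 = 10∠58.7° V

Step 1 — Convert each phasor to rectangular form:
  V1 = 58.7·(cos(-118.9°) + j·sin(-118.9°)) = -28.37 - j51.39 V
  V2 = 39.8·(cos(21.6°) + j·sin(21.6°)) = 37.01 + j14.65 V
  V3 = 10·(cos(60.0°) + j·sin(60.0°)) = 5 + j8.66 V
  V4 = 10·(cos(58.7°) + j·sin(58.7°)) = 5.195 + j8.545 V
Step 2 — Sum components: V_total = 18.83 - j19.53 V.
Step 3 — Convert to polar: |V_total| = 27.13 V, ∠V_total = -46.0°.

V_total = 27.13∠-46.0° V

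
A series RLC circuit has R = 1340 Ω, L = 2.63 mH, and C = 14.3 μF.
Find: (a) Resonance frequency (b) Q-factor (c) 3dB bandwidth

Step 1 — Resonance condition Im(Z)=0 gives ω₀ = 1/√(LC).
Step 2 — ω₀ = 1/√(0.00263·1.43e-05) = 5156 rad/s.
Step 3 — f₀ = ω₀/(2π) = 820.7 Hz.
Step 4 — Series Q: Q = ω₀L/R = 5156·0.00263/1340 = 0.01012.
Step 5 — 3dB bandwidth: Δω = ω₀/Q = 5.095e+05 rad/s; BW = Δω/(2π) = 8.109e+04 Hz.

(a) f₀ = 820.7 Hz  (b) Q = 0.01012  (c) BW = 8.109e+04 Hz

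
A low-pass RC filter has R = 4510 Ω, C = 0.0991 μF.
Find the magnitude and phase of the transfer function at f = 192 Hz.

Step 1 — Angular frequency: ω = 2π·192 = 1206 rad/s.
Step 2 — Transfer function: H(jω) = 1/(1 + jωRC).
Step 3 — Denominator: 1 + jωRC = 1 + j·1206·4510·9.91e-08 = 1 + j0.5392.
Step 4 — H = 0.7748 - j0.4177.
Step 5 — Magnitude: |H| = 0.8802 (-1.1 dB); phase: φ = -28.3°.

|H| = 0.8802 (-1.1 dB), φ = -28.3°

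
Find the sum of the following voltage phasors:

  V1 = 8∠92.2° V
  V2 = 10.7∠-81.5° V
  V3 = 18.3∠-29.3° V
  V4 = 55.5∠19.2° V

Step 1 — Convert each phasor to rectangular form:
  V1 = 8·(cos(92.2°) + j·sin(92.2°)) = -0.3071 + j7.994 V
  V2 = 10.7·(cos(-81.5°) + j·sin(-81.5°)) = 1.582 - j10.58 V
  V3 = 18.3·(cos(-29.3°) + j·sin(-29.3°)) = 15.96 - j8.956 V
  V4 = 55.5·(cos(19.2°) + j·sin(19.2°)) = 52.41 + j18.25 V
Step 2 — Sum components: V_total = 69.65 + j6.708 V.
Step 3 — Convert to polar: |V_total| = 69.97 V, ∠V_total = 5.5°.

V_total = 69.97∠5.5° V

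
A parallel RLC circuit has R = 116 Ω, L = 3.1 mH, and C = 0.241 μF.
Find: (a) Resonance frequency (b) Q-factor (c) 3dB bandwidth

Step 1 — Resonance: ω₀ = 1/√(LC) = 1/√(0.0031·2.41e-07) = 3.659e+04 rad/s.
Step 2 — f₀ = ω₀/(2π) = 5823 Hz.
Step 3 — Parallel Q: Q = R/(ω₀L) = 116/(3.659e+04·0.0031) = 1.023.
Step 4 — Bandwidth: Δω = ω₀/Q = 3.577e+04 rad/s; BW = Δω/(2π) = 5693 Hz.

(a) f₀ = 5823 Hz  (b) Q = 1.023  (c) BW = 5693 Hz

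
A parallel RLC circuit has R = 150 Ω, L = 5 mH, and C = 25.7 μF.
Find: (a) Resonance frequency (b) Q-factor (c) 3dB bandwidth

Step 1 — Resonance: ω₀ = 1/√(LC) = 1/√(0.005·2.57e-05) = 2790 rad/s.
Step 2 — f₀ = ω₀/(2π) = 444 Hz.
Step 3 — Parallel Q: Q = R/(ω₀L) = 150/(2790·0.005) = 10.75.
Step 4 — Bandwidth: Δω = ω₀/Q = 259.4 rad/s; BW = Δω/(2π) = 41.29 Hz.

(a) f₀ = 444 Hz  (b) Q = 10.75  (c) BW = 41.29 Hz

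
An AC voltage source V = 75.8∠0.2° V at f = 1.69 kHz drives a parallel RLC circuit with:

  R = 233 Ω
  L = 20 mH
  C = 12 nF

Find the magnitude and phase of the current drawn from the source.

Step 1 — Angular frequency: ω = 2π·f = 2π·1690 = 1.062e+04 rad/s.
Step 2 — Component impedances:
  R: Z = R = 233 Ω
  L: Z = jωL = j·1.062e+04·0.02 = 0 + j212.4 Ω
  C: Z = 1/(jωC) = -j/(ω·C) = 0 - j7848 Ω
Step 3 — Parallel combination: 1/Z_total = 1/R + 1/L + 1/C; Z_total = 108.9 + j116.3 Ω = 159.3∠46.9° Ω.
Step 4 — Source phasor: V = 75.8∠0.2° V = 75.8 + j0.2646 V.
Step 5 — Ohm's law: I = V / Z_total = (75.8 + j0.2646) / (108.9 + j116.3) = 0.3265 - j0.3461 A.
Step 6 — Convert to polar: |I| = 0.4758 A, ∠I = -46.7°.

I = 0.4758∠-46.7° A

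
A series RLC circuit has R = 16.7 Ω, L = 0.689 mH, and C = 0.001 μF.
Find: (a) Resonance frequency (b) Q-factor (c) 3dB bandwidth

Step 1 — Resonance: ω₀ = 1/√(LC) = 1/√(0.000689·1e-09) = 1.205e+06 rad/s.
Step 2 — f₀ = ω₀/(2π) = 1.917e+05 Hz.
Step 3 — Series Q: Q = ω₀L/R = 1.205e+06·0.000689/16.7 = 49.7.
Step 4 — Bandwidth: Δω = ω₀/Q = 2.424e+04 rad/s; BW = Δω/(2π) = 3858 Hz.

(a) f₀ = 1.917e+05 Hz  (b) Q = 49.7  (c) BW = 3858 Hz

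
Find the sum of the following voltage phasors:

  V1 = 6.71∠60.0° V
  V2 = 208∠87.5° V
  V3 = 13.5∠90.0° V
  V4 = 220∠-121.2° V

Step 1 — Convert each phasor to rectangular form:
  V1 = 6.71·(cos(60.0°) + j·sin(60.0°)) = 3.355 + j5.811 V
  V2 = 208·(cos(87.5°) + j·sin(87.5°)) = 9.073 + j207.8 V
  V3 = 13.5·(cos(90.0°) + j·sin(90.0°)) = 0 + j13.5 V
  V4 = 220·(cos(-121.2°) + j·sin(-121.2°)) = -114 - j188.2 V
Step 2 — Sum components: V_total = -101.5 + j38.93 V.
Step 3 — Convert to polar: |V_total| = 108.7 V, ∠V_total = 159.0°.

V_total = 108.7∠159.0° V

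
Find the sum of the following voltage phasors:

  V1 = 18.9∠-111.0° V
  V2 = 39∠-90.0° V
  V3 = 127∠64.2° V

Step 1 — Convert each phasor to rectangular form:
  V1 = 18.9·(cos(-111.0°) + j·sin(-111.0°)) = -6.773 - j17.64 V
  V2 = 39·(cos(-90.0°) + j·sin(-90.0°)) = 0 - j39 V
  V3 = 127·(cos(64.2°) + j·sin(64.2°)) = 55.27 + j114.3 V
Step 2 — Sum components: V_total = 48.5 + j57.7 V.
Step 3 — Convert to polar: |V_total| = 75.37 V, ∠V_total = 49.9°.

V_total = 75.37∠49.9° V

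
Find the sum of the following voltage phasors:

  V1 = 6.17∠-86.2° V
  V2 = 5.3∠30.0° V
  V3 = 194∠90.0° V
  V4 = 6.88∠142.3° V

Step 1 — Convert each phasor to rectangular form:
  V1 = 6.17·(cos(-86.2°) + j·sin(-86.2°)) = 0.4089 - j6.156 V
  V2 = 5.3·(cos(30.0°) + j·sin(30.0°)) = 4.59 + j2.65 V
  V3 = 194·(cos(90.0°) + j·sin(90.0°)) = 0 + j194 V
  V4 = 6.88·(cos(142.3°) + j·sin(142.3°)) = -5.444 + j4.207 V
Step 2 — Sum components: V_total = -0.4448 + j194.7 V.
Step 3 — Convert to polar: |V_total| = 194.7 V, ∠V_total = 90.1°.

V_total = 194.7∠90.1° V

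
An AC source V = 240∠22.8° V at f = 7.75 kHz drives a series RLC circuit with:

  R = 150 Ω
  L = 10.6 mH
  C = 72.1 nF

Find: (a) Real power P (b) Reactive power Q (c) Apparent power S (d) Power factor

Step 1 — Angular frequency: ω = 2π·f = 2π·7750 = 4.869e+04 rad/s.
Step 2 — Component impedances:
  R: Z = R = 150 Ω
  L: Z = jωL = j·4.869e+04·0.0106 = 0 + j516.2 Ω
  C: Z = 1/(jωC) = -j/(ω·C) = 0 - j284.8 Ω
Step 3 — Series combination: Z_total = R + L + C = 150 + j231.3 Ω = 275.7∠57.0° Ω.
Step 4 — Source phasor: V = 240∠22.8° V = 221.2 + j93 V.
Step 5 — Current: I = V / Z = 0.7196 - j0.4898 A = 0.8705∠-34.2° A.
Step 6 — Complex power: S = V·I* = 113.7 + j175.3 VA.
Step 7 — Real power: P = Re(S) = 113.7 W.
Step 8 — Reactive power: Q = Im(S) = 175.3 VAR.
Step 9 — Apparent power: |S| = 208.9 VA.
Step 10 — Power factor: PF = P/|S| = 0.544 (lagging).

(a) P = 113.7 W  (b) Q = 175.3 VAR  (c) S = 208.9 VA  (d) PF = 0.544 (lagging)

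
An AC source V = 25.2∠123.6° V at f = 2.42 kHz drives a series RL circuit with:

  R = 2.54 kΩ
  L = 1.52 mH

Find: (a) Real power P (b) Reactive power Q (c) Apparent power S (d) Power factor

Step 1 — Angular frequency: ω = 2π·f = 2π·2420 = 1.521e+04 rad/s.
Step 2 — Component impedances:
  R: Z = R = 2540 Ω
  L: Z = jωL = j·1.521e+04·0.00152 = 0 + j23.11 Ω
Step 3 — Series combination: Z_total = R + L = 2540 + j23.11 Ω = 2540∠0.5° Ω.
Step 4 — Source phasor: V = 25.2∠123.6° V = -13.95 + j20.99 V.
Step 5 — Current: I = V / Z = -0.005415 + j0.008313 A = 0.009921∠123.1° A.
Step 6 — Complex power: S = V·I* = 0.25 + j0.002275 VA.
Step 7 — Real power: P = Re(S) = 0.25 W.
Step 8 — Reactive power: Q = Im(S) = 0.002275 VAR.
Step 9 — Apparent power: |S| = 0.25 VA.
Step 10 — Power factor: PF = P/|S| = 1 (lagging).

(a) P = 0.25 W  (b) Q = 0.002275 VAR  (c) S = 0.25 VA  (d) PF = 1 (lagging)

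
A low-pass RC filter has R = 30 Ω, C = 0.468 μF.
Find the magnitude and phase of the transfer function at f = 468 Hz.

Step 1 — Angular frequency: ω = 2π·468 = 2941 rad/s.
Step 2 — Transfer function: H(jω) = 1/(1 + jωRC).
Step 3 — Denominator: 1 + jωRC = 1 + j·2941·30·4.68e-07 = 1 + j0.04129.
Step 4 — H = 0.9983 - j0.04121.
Step 5 — Magnitude: |H| = 0.9991 (-0.0 dB); phase: φ = -2.4°.

|H| = 0.9991 (-0.0 dB), φ = -2.4°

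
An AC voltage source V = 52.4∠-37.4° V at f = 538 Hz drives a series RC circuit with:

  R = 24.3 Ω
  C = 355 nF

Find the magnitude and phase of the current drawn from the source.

Step 1 — Angular frequency: ω = 2π·f = 2π·538 = 3380 rad/s.
Step 2 — Component impedances:
  R: Z = R = 24.3 Ω
  C: Z = 1/(jωC) = -j/(ω·C) = 0 - j833.3 Ω
Step 3 — Series combination: Z_total = R + C = 24.3 - j833.3 Ω = 833.7∠-88.3° Ω.
Step 4 — Source phasor: V = 52.4∠-37.4° V = 41.63 - j31.83 V.
Step 5 — Ohm's law: I = V / Z_total = (41.63 - j31.83) / (24.3 - j833.3) = 0.03962 + j0.0488 A.
Step 6 — Convert to polar: |I| = 0.06285 A, ∠I = 50.9°.

I = 0.06285∠50.9° A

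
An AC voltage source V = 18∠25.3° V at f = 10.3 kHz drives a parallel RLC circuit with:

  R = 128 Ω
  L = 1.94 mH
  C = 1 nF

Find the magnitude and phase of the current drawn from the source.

Step 1 — Angular frequency: ω = 2π·f = 2π·1.03e+04 = 6.472e+04 rad/s.
Step 2 — Component impedances:
  R: Z = R = 128 Ω
  L: Z = jωL = j·6.472e+04·0.00194 = 0 + j125.6 Ω
  C: Z = 1/(jωC) = -j/(ω·C) = 0 - j1.545e+04 Ω
Step 3 — Parallel combination: 1/Z_total = 1/R + 1/L + 1/C; Z_total = 63.29 + j64 Ω = 90∠45.3° Ω.
Step 4 — Source phasor: V = 18∠25.3° V = 16.27 + j7.692 V.
Step 5 — Ohm's law: I = V / Z_total = (16.27 + j7.692) / (63.29 + j64) = 0.1879 - j0.06847 A.
Step 6 — Convert to polar: |I| = 0.2 A, ∠I = -20.0°.

I = 0.2∠-20.0° A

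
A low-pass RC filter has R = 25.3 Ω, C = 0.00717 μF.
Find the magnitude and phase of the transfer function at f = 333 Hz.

Step 1 — Angular frequency: ω = 2π·333 = 2092 rad/s.
Step 2 — Transfer function: H(jω) = 1/(1 + jωRC).
Step 3 — Denominator: 1 + jωRC = 1 + j·2092·25.3·7.17e-09 = 1 + j0.0003795.
Step 4 — H = 1 - j0.0003795.
Step 5 — Magnitude: |H| = 1 (-0.0 dB); phase: φ = -0.0°.

|H| = 1 (-0.0 dB), φ = -0.0°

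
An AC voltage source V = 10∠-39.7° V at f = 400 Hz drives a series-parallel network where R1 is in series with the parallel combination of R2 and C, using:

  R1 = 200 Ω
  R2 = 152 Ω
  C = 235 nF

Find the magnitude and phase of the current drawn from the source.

Step 1 — Angular frequency: ω = 2π·f = 2π·400 = 2513 rad/s.
Step 2 — Component impedances:
  R1: Z = R = 200 Ω
  R2: Z = R = 152 Ω
  C: Z = 1/(jωC) = -j/(ω·C) = 0 - j1693 Ω
Step 3 — Parallel branch: R2 || C = 1/(1/R2 + 1/C) = 150.8 - j13.54 Ω.
Step 4 — Series with R1: Z_total = R1 + (R2 || C) = 350.8 - j13.54 Ω = 351∠-2.2° Ω.
Step 5 — Source phasor: V = 10∠-39.7° V = 7.694 - j6.388 V.
Step 6 — Ohm's law: I = V / Z_total = (7.694 - j6.388) / (350.8 - j13.54) = 0.0226 - j0.01734 A.
Step 7 — Convert to polar: |I| = 0.02849 A, ∠I = -37.5°.

I = 0.02849∠-37.5° A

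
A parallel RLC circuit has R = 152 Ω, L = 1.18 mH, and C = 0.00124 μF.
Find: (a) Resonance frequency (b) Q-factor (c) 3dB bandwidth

Step 1 — Resonance: ω₀ = 1/√(LC) = 1/√(0.00118·1.24e-09) = 8.267e+05 rad/s.
Step 2 — f₀ = ω₀/(2π) = 1.316e+05 Hz.
Step 3 — Parallel Q: Q = R/(ω₀L) = 152/(8.267e+05·0.00118) = 0.1558.
Step 4 — Bandwidth: Δω = ω₀/Q = 5.306e+06 rad/s; BW = Δω/(2π) = 8.444e+05 Hz.

(a) f₀ = 1.316e+05 Hz  (b) Q = 0.1558  (c) BW = 8.444e+05 Hz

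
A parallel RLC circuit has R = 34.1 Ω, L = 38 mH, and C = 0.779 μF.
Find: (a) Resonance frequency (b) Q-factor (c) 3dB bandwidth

Step 1 — Resonance: ω₀ = 1/√(LC) = 1/√(0.038·7.79e-07) = 5812 rad/s.
Step 2 — f₀ = ω₀/(2π) = 925 Hz.
Step 3 — Parallel Q: Q = R/(ω₀L) = 34.1/(5812·0.038) = 0.1544.
Step 4 — Bandwidth: Δω = ω₀/Q = 3.765e+04 rad/s; BW = Δω/(2π) = 5991 Hz.

(a) f₀ = 925 Hz  (b) Q = 0.1544  (c) BW = 5991 Hz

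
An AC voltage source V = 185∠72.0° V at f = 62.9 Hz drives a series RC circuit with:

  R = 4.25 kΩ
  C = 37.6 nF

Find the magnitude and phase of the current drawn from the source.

Step 1 — Angular frequency: ω = 2π·f = 2π·62.9 = 395.2 rad/s.
Step 2 — Component impedances:
  R: Z = R = 4250 Ω
  C: Z = 1/(jωC) = -j/(ω·C) = 0 - j6.729e+04 Ω
Step 3 — Series combination: Z_total = R + C = 4250 - j6.729e+04 Ω = 6.743e+04∠-86.4° Ω.
Step 4 — Source phasor: V = 185∠72.0° V = 57.17 + j175.9 V.
Step 5 — Ohm's law: I = V / Z_total = (57.17 + j175.9) / (4250 - j6.729e+04) = -0.002551 + j0.001011 A.
Step 6 — Convert to polar: |I| = 0.002744 A, ∠I = 158.4°.

I = 0.002744∠158.4° A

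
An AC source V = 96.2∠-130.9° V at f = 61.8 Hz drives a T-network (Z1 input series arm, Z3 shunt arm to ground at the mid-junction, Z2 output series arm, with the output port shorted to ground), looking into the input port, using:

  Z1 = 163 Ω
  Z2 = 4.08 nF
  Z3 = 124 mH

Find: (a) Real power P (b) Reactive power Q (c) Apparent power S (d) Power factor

Step 1 — Angular frequency: ω = 2π·f = 2π·61.8 = 388.3 rad/s.
Step 2 — Component impedances:
  Z1: Z = R = 163 Ω
  Z2: Z = 1/(jωC) = -j/(ω·C) = 0 - j6.312e+05 Ω
  Z3: Z = jωL = j·388.3·0.124 = 0 + j48.15 Ω
Step 3 — With the output port shorted to ground, the output series arm Z2 runs from the junction to ground; the shunt arm Z3 also runs from the junction to ground. They appear in parallel: Z3 || Z2 = 0 + j48.15 Ω.
Step 4 — Series with input arm Z1: Z_in = Z1 + (Z3 || Z2) = 163 + j48.15 Ω = 170∠16.5° Ω.
Step 5 — Source phasor: V = 96.2∠-130.9° V = -62.99 - j72.71 V.
Step 6 — Current: I = V / Z = -0.4766 - j0.3053 A = 0.566∠-147.4° A.
Step 7 — Complex power: S = V·I* = 52.22 + j15.43 VA.
Step 8 — Real power: P = Re(S) = 52.22 W.
Step 9 — Reactive power: Q = Im(S) = 15.43 VAR.
Step 10 — Apparent power: |S| = 54.45 VA.
Step 11 — Power factor: PF = P/|S| = 0.959 (lagging).

(a) P = 52.22 W  (b) Q = 15.43 VAR  (c) S = 54.45 VA  (d) PF = 0.959 (lagging)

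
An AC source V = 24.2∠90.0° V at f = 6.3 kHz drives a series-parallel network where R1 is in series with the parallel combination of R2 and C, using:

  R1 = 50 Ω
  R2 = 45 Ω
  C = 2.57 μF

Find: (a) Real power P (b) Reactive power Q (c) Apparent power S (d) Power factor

Step 1 — Angular frequency: ω = 2π·f = 2π·6300 = 3.958e+04 rad/s.
Step 2 — Component impedances:
  R1: Z = R = 50 Ω
  R2: Z = R = 45 Ω
  C: Z = 1/(jωC) = -j/(ω·C) = 0 - j9.83 Ω
Step 3 — Parallel branch: R2 || C = 1/(1/R2 + 1/C) = 2.049 - j9.382 Ω.
Step 4 — Series with R1: Z_total = R1 + (R2 || C) = 52.05 - j9.382 Ω = 52.89∠-10.2° Ω.
Step 5 — Source phasor: V = 24.2∠90.0° V = 0 + j24.2 V.
Step 6 — Current: I = V / Z = -0.08117 + j0.4503 A = 0.4576∠100.2° A.
Step 7 — Complex power: S = V·I* = 10.9 - j1.964 VA.
Step 8 — Real power: P = Re(S) = 10.9 W.
Step 9 — Reactive power: Q = Im(S) = -1.964 VAR.
Step 10 — Apparent power: |S| = 11.07 VA.
Step 11 — Power factor: PF = P/|S| = 0.9841 (leading).

(a) P = 10.9 W  (b) Q = -1.964 VAR  (c) S = 11.07 VA  (d) PF = 0.9841 (leading)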